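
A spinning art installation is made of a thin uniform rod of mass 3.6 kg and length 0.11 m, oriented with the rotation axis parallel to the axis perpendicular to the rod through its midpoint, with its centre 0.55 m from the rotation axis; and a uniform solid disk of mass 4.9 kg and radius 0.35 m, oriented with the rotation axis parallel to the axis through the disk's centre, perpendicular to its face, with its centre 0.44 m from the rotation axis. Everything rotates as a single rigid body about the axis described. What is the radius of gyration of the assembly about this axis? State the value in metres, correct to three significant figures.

0.525

Thin rod: I_cm = (1/12)ML² = (1/12)(3.6)(0.11)² = 0.00363 kg·m²; centre at d = 0.55 m, so I = I_cm + Md² gives I = 0.00363 + (3.6)(0.55)² = 1.0926 kg·m².
Solid disk: I_cm = (1/2)MR² = (1/2)(4.9)(0.35)² = 0.30012 kg·m²; centre at d = 0.44 m, so I = I_cm + Md² gives I = 0.30012 + (4.9)(0.44)² = 1.2488 kg·m².
Total I = 2.3414 kg·m²; total mass M = 8.5 kg.
k = √(I/M) = √(2.3414/8.5) = 0.52484 m.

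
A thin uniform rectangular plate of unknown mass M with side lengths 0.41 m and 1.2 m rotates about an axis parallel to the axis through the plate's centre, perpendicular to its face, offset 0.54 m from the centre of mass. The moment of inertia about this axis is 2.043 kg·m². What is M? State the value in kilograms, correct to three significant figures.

4.80

I = I_cm + Md² = (1/12)M(a²+b²) + Md² = M·[0.0833333·[(0.41)² + (1.2)²] + (0.54)²] = M·0.42561.
So M = 2.043 / 0.42561 = 4.8002 kg.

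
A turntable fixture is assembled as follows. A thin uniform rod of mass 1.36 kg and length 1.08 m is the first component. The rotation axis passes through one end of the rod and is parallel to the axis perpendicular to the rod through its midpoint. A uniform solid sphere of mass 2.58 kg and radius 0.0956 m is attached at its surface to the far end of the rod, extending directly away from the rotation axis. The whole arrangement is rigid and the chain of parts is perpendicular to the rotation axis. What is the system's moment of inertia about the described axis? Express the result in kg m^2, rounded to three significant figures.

4.10

Thin rod: I_cm = (1/12)ML² = (1/12)(1.36)(1.08)² = 0.13219 kg m^2; centre at d = 0.54 m, so I = I_cm + Md² gives I = 0.13219 + (1.36)(0.54)² = 0.52877 kg m^2.
Solid sphere: I_cm = (2/5)MR² = (2/5)(2.58)(0.0956)² = 0.0094318 kg m^2; centre at d = 0.54 + 0.54 + 0.0956 = 1.1756 m, so I = I_cm + Md² gives I = 0.0094318 + (2.58)(1.1756)² = 3.5751 kg m^2.
Total I = 0.52877 + 3.5751 = 4.1039 kg m^2.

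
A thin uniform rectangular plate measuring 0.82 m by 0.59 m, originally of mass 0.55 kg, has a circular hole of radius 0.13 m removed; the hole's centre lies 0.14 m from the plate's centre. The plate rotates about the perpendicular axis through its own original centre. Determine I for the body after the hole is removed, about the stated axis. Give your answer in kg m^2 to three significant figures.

0.0451

Unpierced body about its centre: I₀ = (1/12)M(a²+b²) = (1/12)(0.55)[(0.82)² + (0.59)²] = 0.046773 kg m^2.
The removed disk has mass m = M·πr²/(ab) = (0.55)·π(0.13)²/(0.82·0.59) = 0.060358 kg (same uniform areal density).
Its moment of inertia about the rotation axis (parallel-axis theorem): I_hole = (1/2)mr² + md² = (1/2)(0.060358)(0.13)² + (0.060358)(0.14)² = 0.001693 kg m^2.
Treating the hole as negative mass, I = I₀ − I_hole = 0.046773 − 0.001693 = 0.04508 kg m^2.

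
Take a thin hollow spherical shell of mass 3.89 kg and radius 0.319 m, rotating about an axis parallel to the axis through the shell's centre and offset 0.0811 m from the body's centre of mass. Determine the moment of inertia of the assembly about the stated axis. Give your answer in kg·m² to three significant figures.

0.289

I_cm = (2/3)MR² = (2/3)(3.89)(0.319)² = 0.2639 kg·m²; centre at d = 0.0811 m, so I = I_cm + Md² gives I = 0.2639 + (3.89)(0.0811)² = 0.28949 kg·m².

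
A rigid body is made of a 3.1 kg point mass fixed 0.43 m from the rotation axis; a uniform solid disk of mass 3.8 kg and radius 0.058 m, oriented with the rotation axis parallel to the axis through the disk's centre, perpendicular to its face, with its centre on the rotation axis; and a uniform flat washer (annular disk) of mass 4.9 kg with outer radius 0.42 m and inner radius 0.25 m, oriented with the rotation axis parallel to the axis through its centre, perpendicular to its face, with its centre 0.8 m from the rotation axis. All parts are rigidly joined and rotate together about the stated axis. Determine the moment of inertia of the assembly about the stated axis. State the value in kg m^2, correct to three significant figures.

Point mass: I_cm = 0; centre at d = 0.43 m, so I = I_cm + Md² gives I = 0 + (3.1)(0.43)² = 0.57319 kg m^2.
Solid disk: I_cm = (1/2)MR² = (1/2)(3.8)(0.058)² = 0.0063916 kg m^2; axis through the centre, so I = 0.0063916 kg m^2.
Annular disk: I_cm = (1/2)M(R²+r²) = (1/2)(4.9)[(0.42)² + (0.25)²] = 0.5853 kg m^2; centre at d = 0.8 m, so I = I_cm + Md² gives I = 0.5853 + (4.9)(0.8)² = 3.7213 kg m^2.
Total I = 0.57319 + 0.0063916 + 3.7213 = 4.3009 kg m^2.

4.30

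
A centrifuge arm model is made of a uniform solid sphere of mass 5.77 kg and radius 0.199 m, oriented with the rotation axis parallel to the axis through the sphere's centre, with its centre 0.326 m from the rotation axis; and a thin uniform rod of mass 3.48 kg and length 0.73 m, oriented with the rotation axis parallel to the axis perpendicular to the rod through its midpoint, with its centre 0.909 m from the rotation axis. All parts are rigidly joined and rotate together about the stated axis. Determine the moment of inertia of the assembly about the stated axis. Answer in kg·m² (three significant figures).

3.73

Solid sphere: I_cm = (2/5)MR² = (2/5)(5.77)(0.199)² = 0.091399 kg·m²; centre at d = 0.326 m, so I = I_cm + Md² gives I = 0.091399 + (5.77)(0.326)² = 0.70461 kg·m².
Thin rod: I_cm = (1/12)ML² = (1/12)(3.48)(0.73)² = 0.15454 kg·m²; centre at d = 0.909 m, so I = I_cm + Md² gives I = 0.15454 + (3.48)(0.909)² = 3.03 kg·m².
Total I = 0.70461 + 3.03 = 3.7346 kg·m².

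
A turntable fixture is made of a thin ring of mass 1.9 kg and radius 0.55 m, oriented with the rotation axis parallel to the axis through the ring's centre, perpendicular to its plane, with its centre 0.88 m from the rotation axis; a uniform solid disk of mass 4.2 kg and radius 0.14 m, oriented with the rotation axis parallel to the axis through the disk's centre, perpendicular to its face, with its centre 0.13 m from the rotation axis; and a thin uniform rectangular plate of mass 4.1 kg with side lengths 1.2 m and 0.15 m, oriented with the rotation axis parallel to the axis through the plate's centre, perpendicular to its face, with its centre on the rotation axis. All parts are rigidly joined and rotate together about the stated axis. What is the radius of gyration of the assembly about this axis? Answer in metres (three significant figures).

Thin ring: I_cm = MR² = (1.9)(0.55)² = 0.57475 kg m²; centre at d = 0.88 m, so I = I_cm + Md² gives I = 0.57475 + (1.9)(0.88)² = 2.0461 kg m².
Solid disk: I_cm = (1/2)MR² = (1/2)(4.2)(0.14)² = 0.04116 kg m²; centre at d = 0.13 m, so I = I_cm + Md² gives I = 0.04116 + (4.2)(0.13)² = 0.11214 kg m².
Rectangular plate: I_cm = (1/12)M(a²+b²) = (1/12)(4.1)[(1.2)² + (0.15)²] = 0.49969 kg m²; axis through the centre, so I = 0.49969 kg m².
Total I = 2.6579 kg m²; total mass M = 10.2 kg.
k = √(I/M) = √(2.6579/10.2) = 0.51047 m.

0.510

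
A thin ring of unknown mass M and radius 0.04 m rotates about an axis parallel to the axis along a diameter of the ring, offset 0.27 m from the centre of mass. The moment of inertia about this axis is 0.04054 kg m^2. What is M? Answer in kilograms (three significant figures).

I = I_cm + Md² = (1/2)MR² + Md² = M·[0.5·(0.04)² + (0.27)²] = M·0.0737.
So M = 0.04054 / 0.0737 = 0.55007 kg.

0.550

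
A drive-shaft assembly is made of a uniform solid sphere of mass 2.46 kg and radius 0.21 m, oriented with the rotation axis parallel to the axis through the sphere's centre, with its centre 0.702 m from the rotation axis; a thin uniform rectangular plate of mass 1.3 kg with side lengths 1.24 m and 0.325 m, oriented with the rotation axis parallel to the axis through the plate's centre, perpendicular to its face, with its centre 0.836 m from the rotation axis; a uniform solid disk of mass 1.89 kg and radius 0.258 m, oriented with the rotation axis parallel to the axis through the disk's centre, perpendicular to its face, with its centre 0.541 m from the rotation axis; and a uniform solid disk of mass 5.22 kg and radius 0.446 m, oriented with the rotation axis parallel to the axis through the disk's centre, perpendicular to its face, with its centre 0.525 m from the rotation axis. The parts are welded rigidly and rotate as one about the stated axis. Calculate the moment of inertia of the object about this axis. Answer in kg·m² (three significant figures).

4.92

Solid sphere: I_cm = (2/5)MR² = (2/5)(2.46)(0.21)² = 0.043394 kg·m²; centre at d = 0.702 m, so the parallel axis theorem gives I = 0.043394 + (2.46)(0.702)² = 1.2557 kg·m².
Rectangular plate: I_cm = (1/12)M(a²+b²) = (1/12)(1.3)[(1.24)² + (0.325)²] = 0.17802 kg·m²; centre at d = 0.836 m, so the parallel axis theorem gives I = 0.17802 + (1.3)(0.836)² = 1.0866 kg·m².
Solid disk: I_cm = (1/2)MR² = (1/2)(1.89)(0.258)² = 0.062903 kg·m²; centre at d = 0.541 m, so the parallel axis theorem gives I = 0.062903 + (1.89)(0.541)² = 0.61607 kg·m².
Solid disk: I_cm = (1/2)MR² = (1/2)(5.22)(0.446)² = 0.51917 kg·m²; centre at d = 0.525 m, so the parallel axis theorem gives I = 0.51917 + (5.22)(0.525)² = 1.9579 kg·m².
Total I = 1.2557 + 1.0866 + 0.61607 + 1.9579 = 4.9163 kg·m².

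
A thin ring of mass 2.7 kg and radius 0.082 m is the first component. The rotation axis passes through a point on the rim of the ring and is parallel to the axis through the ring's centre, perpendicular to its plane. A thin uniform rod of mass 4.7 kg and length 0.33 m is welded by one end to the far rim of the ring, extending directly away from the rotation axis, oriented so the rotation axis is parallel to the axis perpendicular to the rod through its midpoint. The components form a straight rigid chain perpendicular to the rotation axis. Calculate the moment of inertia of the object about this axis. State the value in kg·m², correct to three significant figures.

0.588

Thin ring: I_cm = MR² = (2.7)(0.082)² = 0.018155 kg·m²; centre at d = 0.082 m, so I = I_cm + Md² gives I = 0.018155 + (2.7)(0.082)² = 0.03631 kg·m².
Thin rod: I_cm = (1/12)ML² = (1/12)(4.7)(0.33)² = 0.042653 kg·m²; centre at d = 0.082 + 0.082 + 0.165 = 0.329 m, so I = I_cm + Md² gives I = 0.042653 + (4.7)(0.329)² = 0.55139 kg·m².
Total I = 0.03631 + 0.55139 = 0.58769 kg·m².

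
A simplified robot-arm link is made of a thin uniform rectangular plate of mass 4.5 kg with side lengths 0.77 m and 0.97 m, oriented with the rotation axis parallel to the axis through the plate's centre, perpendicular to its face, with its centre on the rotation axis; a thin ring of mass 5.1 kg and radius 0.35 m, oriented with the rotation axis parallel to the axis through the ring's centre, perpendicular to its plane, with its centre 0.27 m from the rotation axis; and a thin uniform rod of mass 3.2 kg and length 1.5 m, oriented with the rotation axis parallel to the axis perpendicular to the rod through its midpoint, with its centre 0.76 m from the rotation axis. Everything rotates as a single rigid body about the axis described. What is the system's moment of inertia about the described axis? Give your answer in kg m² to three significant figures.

Rectangular plate: I_cm = (1/12)M(a²+b²) = (1/12)(4.5)[(0.77)² + (0.97)²] = 0.57517 kg m²; axis through the centre, so I = 0.57517 kg m².
Thin ring: I_cm = MR² = (5.1)(0.35)² = 0.62475 kg m²; centre at d = 0.27 m, so I = I_cm + Md² gives I = 0.62475 + (5.1)(0.27)² = 0.99654 kg m².
Thin rod: I_cm = (1/12)ML² = (1/12)(3.2)(1.5)² = 0.6 kg m²; centre at d = 0.76 m, so I = I_cm + Md² gives I = 0.6 + (3.2)(0.76)² = 2.4483 kg m².
Total I = 0.57517 + 0.99654 + 2.4483 = 4.02 kg m².

4.02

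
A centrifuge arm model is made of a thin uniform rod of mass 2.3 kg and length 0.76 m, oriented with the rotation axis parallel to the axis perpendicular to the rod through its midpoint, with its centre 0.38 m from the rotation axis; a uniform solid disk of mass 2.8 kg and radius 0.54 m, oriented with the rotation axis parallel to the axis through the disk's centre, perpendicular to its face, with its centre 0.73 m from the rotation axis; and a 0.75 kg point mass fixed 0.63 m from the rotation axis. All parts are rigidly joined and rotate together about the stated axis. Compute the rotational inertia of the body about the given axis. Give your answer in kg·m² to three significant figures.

2.64

Thin rod: I_cm = (1/12)ML² = (1/12)(2.3)(0.76)² = 0.11071 kg·m²; centre at d = 0.38 m, so the parallel axis theorem gives I = 0.11071 + (2.3)(0.38)² = 0.44283 kg·m².
Solid disk: I_cm = (1/2)MR² = (1/2)(2.8)(0.54)² = 0.40824 kg·m²; centre at d = 0.73 m, so the parallel axis theorem gives I = 0.40824 + (2.8)(0.73)² = 1.9004 kg·m².
Point mass: I_cm = 0; centre at d = 0.63 m, so the parallel axis theorem gives I = 0 + (0.75)(0.63)² = 0.29768 kg·m².
Total I = 0.44283 + 1.9004 + 0.29768 = 2.6409 kg·m².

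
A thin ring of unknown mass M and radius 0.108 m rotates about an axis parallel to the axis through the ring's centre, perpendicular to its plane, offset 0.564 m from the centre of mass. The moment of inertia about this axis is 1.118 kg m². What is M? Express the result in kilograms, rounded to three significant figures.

I = I_cm + Md² = MR² + Md² = M·[1·(0.108)² + (0.564)²] = M·0.32976.
So M = 1.118 / 0.32976 = 3.3903 kg.

3.39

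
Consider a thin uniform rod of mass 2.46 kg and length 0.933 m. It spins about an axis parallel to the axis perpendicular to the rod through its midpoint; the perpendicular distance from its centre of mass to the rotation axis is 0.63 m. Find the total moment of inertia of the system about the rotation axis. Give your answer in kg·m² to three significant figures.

I_cm = (1/12)ML² = (1/12)(2.46)(0.933)² = 0.17845 kg·m²; centre at d = 0.63 m, so the parallel axis theorem gives I = 0.17845 + (2.46)(0.63)² = 1.1548 kg·m².

1.15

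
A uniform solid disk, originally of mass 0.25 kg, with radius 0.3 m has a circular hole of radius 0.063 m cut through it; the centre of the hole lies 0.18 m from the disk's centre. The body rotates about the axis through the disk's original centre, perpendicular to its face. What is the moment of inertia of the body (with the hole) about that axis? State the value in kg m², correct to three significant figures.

Unpierced body about its centre: I₀ = (1/2)MR² = (1/2)(0.25)(0.3)² = 0.01125 kg m².
The removed disk has mass m = M·(r/R)² = (0.25)(0.063/0.3)² = 0.011025 kg (same uniform areal density).
Its moment of inertia about the rotation axis (parallel-axis theorem): I_hole = (1/2)mr² + md² = (1/2)(0.011025)(0.063)² + (0.011025)(0.18)² = 0.00037909 kg m².
Treating the hole as negative mass, I = I₀ − I_hole = 0.01125 − 0.00037909 = 0.010871 kg m².

0.0109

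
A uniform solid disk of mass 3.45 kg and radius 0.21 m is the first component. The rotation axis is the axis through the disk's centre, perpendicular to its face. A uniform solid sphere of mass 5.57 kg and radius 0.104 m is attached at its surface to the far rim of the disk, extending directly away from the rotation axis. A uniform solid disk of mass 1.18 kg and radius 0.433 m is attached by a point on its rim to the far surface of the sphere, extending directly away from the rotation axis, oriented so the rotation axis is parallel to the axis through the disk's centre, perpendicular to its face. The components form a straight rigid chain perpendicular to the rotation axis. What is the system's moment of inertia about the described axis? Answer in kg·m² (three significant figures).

1.61

Solid disk: I_cm = (1/2)MR² = (1/2)(3.45)(0.21)² = 0.076072 kg·m²; axis through the centre, so I = 0.076072 kg·m².
Solid sphere: I_cm = (2/5)MR² = (2/5)(5.57)(0.104)² = 0.024098 kg·m²; centre at d = 0.21 + 0.104 = 0.314 m, so I = I_cm + Md² gives I = 0.024098 + (5.57)(0.314)² = 0.57328 kg·m².
Solid disk: I_cm = (1/2)MR² = (1/2)(1.18)(0.433)² = 0.11062 kg·m²; centre at d = 0.21 + 0.104 + 0.104 + 0.433 = 0.851 m, so I = I_cm + Md² gives I = 0.11062 + (1.18)(0.851)² = 0.96518 kg·m².
Total I = 0.076072 + 0.57328 + 0.96518 = 1.6145 kg·m².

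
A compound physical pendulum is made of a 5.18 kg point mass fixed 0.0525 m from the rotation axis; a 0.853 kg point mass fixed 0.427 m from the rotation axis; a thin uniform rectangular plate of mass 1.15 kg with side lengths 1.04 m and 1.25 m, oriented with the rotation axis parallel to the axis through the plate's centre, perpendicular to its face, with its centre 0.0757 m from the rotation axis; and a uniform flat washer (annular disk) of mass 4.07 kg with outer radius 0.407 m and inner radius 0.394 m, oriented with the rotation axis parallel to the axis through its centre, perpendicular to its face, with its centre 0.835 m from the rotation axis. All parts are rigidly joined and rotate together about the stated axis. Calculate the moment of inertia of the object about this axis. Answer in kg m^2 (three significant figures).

Point mass: I_cm = 0; centre at d = 0.0525 m, so I = I_cm + Md² gives I = 0 + (5.18)(0.0525)² = 0.014277 kg m^2.
Point mass: I_cm = 0; centre at d = 0.427 m, so I = I_cm + Md² gives I = 0 + (0.853)(0.427)² = 0.15553 kg m^2.
Rectangular plate: I_cm = (1/12)M(a²+b²) = (1/12)(1.15)[(1.04)² + (1.25)²] = 0.25339 kg m^2; centre at d = 0.0757 m, so I = I_cm + Md² gives I = 0.25339 + (1.15)(0.0757)² = 0.25998 kg m^2.
Annular disk: I_cm = (1/2)M(R²+r²) = (1/2)(4.07)[(0.407)² + (0.394)²] = 0.653 kg m^2; centre at d = 0.835 m, so I = I_cm + Md² gives I = 0.653 + (4.07)(0.835)² = 3.4907 kg m^2.
Total I = 0.014277 + 0.15553 + 0.25998 + 3.4907 = 3.9205 kg m^2.

3.92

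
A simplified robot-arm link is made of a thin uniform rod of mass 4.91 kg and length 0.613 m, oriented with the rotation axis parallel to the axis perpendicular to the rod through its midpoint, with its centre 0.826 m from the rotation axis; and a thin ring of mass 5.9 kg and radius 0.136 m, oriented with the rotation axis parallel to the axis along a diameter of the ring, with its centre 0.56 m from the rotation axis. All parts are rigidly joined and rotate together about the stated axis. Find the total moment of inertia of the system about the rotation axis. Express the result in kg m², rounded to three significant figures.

5.41

Thin rod: I_cm = (1/12)ML² = (1/12)(4.91)(0.613)² = 0.15375 kg m²; centre at d = 0.826 m, so the parallel axis theorem gives I = 0.15375 + (4.91)(0.826)² = 3.5037 kg m².
Thin ring: I_cm = (1/2)MR² = (1/2)(5.9)(0.136)² = 0.054563 kg m²; centre at d = 0.56 m, so the parallel axis theorem gives I = 0.054563 + (5.9)(0.56)² = 1.9048 kg m².
Total I = 3.5037 + 1.9048 = 5.4085 kg m².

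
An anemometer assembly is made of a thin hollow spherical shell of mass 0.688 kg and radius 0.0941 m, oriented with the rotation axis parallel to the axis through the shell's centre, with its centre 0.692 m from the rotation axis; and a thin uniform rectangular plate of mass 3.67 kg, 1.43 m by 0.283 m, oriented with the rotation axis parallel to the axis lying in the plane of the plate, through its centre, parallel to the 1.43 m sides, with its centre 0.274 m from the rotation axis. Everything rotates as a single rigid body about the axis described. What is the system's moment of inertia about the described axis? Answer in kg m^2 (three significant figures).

Spherical shell: I_cm = (2/3)MR² = (2/3)(0.688)(0.0941)² = 0.0040614 kg m^2; centre at d = 0.692 m, so I = I_cm + Md² gives I = 0.0040614 + (0.688)(0.692)² = 0.33352 kg m^2.
Rectangular plate: I_cm = (1/12)Mb² = (1/12)(3.67)(0.283)² = 0.024494 kg m^2; centre at d = 0.274 m, so I = I_cm + Md² gives I = 0.024494 + (3.67)(0.274)² = 0.30002 kg m^2.
Total I = 0.33352 + 0.30002 = 0.63354 kg m^2.

0.634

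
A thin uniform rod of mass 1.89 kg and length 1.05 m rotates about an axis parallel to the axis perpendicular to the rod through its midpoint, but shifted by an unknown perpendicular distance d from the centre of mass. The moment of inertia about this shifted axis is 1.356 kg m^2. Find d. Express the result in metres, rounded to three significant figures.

0.791

About the centre-of-mass axis, I_cm = (1/12)ML² = (1/12)(1.89)(1.05)² = 0.17364 kg m^2.
Parallel axis theorem: I = I_cm + Md², so Md² = 1.356 − 0.17364 = 1.1824 kg m^2.
d = √(1.1824 / 1.89) = 0.79094 m.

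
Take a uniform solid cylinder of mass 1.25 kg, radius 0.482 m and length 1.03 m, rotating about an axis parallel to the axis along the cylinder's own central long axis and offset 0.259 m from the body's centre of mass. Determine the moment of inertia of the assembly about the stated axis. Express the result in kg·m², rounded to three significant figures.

0.229

I_cm = (1/2)MR² = (1/2)(1.25)(0.482)² = 0.1452 kg·m²; centre at d = 0.259 m, so the parallel axis theorem gives I = 0.1452 + (1.25)(0.259)² = 0.22905 kg·m².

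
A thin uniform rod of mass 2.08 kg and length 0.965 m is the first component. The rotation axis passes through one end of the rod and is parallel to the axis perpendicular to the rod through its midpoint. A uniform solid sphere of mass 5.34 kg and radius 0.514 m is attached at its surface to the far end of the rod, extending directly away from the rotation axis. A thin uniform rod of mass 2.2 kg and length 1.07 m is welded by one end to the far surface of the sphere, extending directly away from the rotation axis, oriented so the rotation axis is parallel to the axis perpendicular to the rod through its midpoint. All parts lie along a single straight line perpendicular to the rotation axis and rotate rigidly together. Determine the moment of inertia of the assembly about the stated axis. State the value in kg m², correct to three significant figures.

Thin rod: I_cm = (1/12)ML² = (1/12)(2.08)(0.965)² = 0.16141 kg m²; centre at d = 0.4825 m, so the parallel axis theorem gives I = 0.16141 + (2.08)(0.4825)² = 0.64565 kg m².
Solid sphere: I_cm = (2/5)MR² = (2/5)(5.34)(0.514)² = 0.56432 kg m²; centre at d = 0.4825 + 0.4825 + 0.514 = 1.479 m, so the parallel axis theorem gives I = 0.56432 + (5.34)(1.479)² = 12.245 kg m².
Thin rod: I_cm = (1/12)ML² = (1/12)(2.2)(1.07)² = 0.2099 kg m²; centre at d = 0.4825 + 0.4825 + 0.514 + 0.514 + 0.535 = 2.528 m, so the parallel axis theorem gives I = 0.2099 + (2.2)(2.528)² = 14.27 kg m².
Total I = 0.64565 + 12.245 + 14.27 = 27.161 kg m².

27.2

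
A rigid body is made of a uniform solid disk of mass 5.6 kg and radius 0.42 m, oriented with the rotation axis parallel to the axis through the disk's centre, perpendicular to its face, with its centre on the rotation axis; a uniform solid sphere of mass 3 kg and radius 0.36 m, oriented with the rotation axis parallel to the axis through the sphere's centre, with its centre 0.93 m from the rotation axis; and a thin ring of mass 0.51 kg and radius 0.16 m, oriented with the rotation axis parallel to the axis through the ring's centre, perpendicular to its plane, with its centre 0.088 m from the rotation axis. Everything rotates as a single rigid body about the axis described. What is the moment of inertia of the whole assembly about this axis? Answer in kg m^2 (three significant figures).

Solid disk: I_cm = (1/2)MR² = (1/2)(5.6)(0.42)² = 0.49392 kg m^2; axis through the centre, so I = 0.49392 kg m^2.
Solid sphere: I_cm = (2/5)MR² = (2/5)(3)(0.36)² = 0.15552 kg m^2; centre at d = 0.93 m, so the parallel axis theorem gives I = 0.15552 + (3)(0.93)² = 2.7502 kg m^2.
Thin ring: I_cm = MR² = (0.51)(0.16)² = 0.013056 kg m^2; centre at d = 0.088 m, so the parallel axis theorem gives I = 0.013056 + (0.51)(0.088)² = 0.017005 kg m^2.
Total I = 0.49392 + 2.7502 + 0.017005 = 3.2611 kg m^2.

3.26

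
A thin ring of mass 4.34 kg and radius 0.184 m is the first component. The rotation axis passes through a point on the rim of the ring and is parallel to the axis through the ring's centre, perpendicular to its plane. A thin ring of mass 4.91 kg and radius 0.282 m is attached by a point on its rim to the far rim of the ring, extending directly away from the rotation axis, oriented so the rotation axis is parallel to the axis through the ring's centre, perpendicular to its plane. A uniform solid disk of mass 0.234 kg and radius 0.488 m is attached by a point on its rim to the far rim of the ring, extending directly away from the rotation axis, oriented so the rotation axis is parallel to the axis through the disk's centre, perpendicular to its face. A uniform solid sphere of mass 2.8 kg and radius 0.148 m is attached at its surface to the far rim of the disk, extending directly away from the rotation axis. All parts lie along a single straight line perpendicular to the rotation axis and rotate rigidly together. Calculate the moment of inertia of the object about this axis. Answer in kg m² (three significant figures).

15.1

Thin ring: I_cm = MR² = (4.34)(0.184)² = 0.14694 kg m²; centre at d = 0.184 m, so I = I_cm + Md² gives I = 0.14694 + (4.34)(0.184)² = 0.29387 kg m².
Thin ring: I_cm = MR² = (4.91)(0.282)² = 0.39046 kg m²; centre at d = 0.184 + 0.184 + 0.282 = 0.65 m, so I = I_cm + Md² gives I = 0.39046 + (4.91)(0.65)² = 2.4649 kg m².
Solid disk: I_cm = (1/2)MR² = (1/2)(0.234)(0.488)² = 0.027863 kg m²; centre at d = 0.184 + 0.184 + 0.282 + 0.282 + 0.488 = 1.42 m, so I = I_cm + Md² gives I = 0.027863 + (0.234)(1.42)² = 0.4997 kg m².
Solid sphere: I_cm = (2/5)MR² = (2/5)(2.8)(0.148)² = 0.024532 kg m²; centre at d = 0.184 + 0.184 + 0.282 + 0.282 + 0.488 + 0.488 + 0.148 = 2.056 m, so I = I_cm + Md² gives I = 0.024532 + (2.8)(2.056)² = 11.861 kg m².
Total I = 0.29387 + 2.4649 + 0.4997 + 11.861 = 15.119 kg m².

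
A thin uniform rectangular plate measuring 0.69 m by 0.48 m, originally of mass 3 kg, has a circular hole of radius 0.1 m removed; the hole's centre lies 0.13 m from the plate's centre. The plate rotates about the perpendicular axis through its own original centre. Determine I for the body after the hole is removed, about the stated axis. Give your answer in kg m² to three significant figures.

Unpierced body about its centre: I₀ = (1/12)M(a²+b²) = (1/12)(3)[(0.69)² + (0.48)²] = 0.17662 kg m².
The removed disk has mass m = M·πr²/(ab) = (3)·π(0.1)²/(0.69·0.48) = 0.28456 kg (same uniform areal density).
Its moment of inertia about the rotation axis (parallel-axis theorem): I_hole = (1/2)mr² + md² = (1/2)(0.28456)(0.1)² + (0.28456)(0.13)² = 0.006232 kg m².
Treating the hole as negative mass, I = I₀ − I_hole = 0.17662 − 0.006232 = 0.17039 kg m².

0.170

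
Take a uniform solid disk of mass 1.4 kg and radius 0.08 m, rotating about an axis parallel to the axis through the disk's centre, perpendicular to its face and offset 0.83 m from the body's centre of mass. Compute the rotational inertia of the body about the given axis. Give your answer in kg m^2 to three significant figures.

0.969

I_cm = (1/2)MR² = (1/2)(1.4)(0.08)² = 0.00448 kg m^2; centre at d = 0.83 m, so the parallel axis theorem gives I = 0.00448 + (1.4)(0.83)² = 0.96894 kg m^2.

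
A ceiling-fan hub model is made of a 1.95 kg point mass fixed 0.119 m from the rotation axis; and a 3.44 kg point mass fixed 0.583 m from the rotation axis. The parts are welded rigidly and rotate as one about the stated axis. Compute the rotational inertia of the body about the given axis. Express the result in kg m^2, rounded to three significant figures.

1.20

Point mass: I_cm = 0; centre at d = 0.119 m, so the parallel axis theorem gives I = 0 + (1.95)(0.119)² = 0.027614 kg m^2.
Point mass: I_cm = 0; centre at d = 0.583 m, so the parallel axis theorem gives I = 0 + (3.44)(0.583)² = 1.1692 kg m^2.
Total I = 0.027614 + 1.1692 = 1.1968 kg m^2.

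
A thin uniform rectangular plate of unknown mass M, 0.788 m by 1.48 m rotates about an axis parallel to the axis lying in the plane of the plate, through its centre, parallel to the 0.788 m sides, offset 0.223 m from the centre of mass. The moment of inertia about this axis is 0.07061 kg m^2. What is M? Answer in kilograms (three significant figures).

I = I_cm + Md² = (1/12)Mb² + Md² = M·[0.0833333·(1.48)² + (0.223)²] = M·0.23226.
So M = 0.07061 / 0.23226 = 0.30401 kg.

0.304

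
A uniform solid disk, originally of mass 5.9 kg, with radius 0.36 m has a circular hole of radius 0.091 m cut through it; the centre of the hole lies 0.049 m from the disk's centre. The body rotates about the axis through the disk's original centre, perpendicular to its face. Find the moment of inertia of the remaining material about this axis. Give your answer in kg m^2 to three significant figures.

Unpierced body about its centre: I₀ = (1/2)MR² = (1/2)(5.9)(0.36)² = 0.38232 kg m^2.
The removed disk has mass m = M·(r/R)² = (5.9)(0.091/0.36)² = 0.37699 kg (same uniform areal density).
Its moment of inertia about the rotation axis (parallel-axis theorem): I_hole = (1/2)mr² + md² = (1/2)(0.37699)(0.091)² + (0.37699)(0.049)² = 0.0024661 kg m^2.
Treating the hole as negative mass, I = I₀ − I_hole = 0.38232 − 0.0024661 = 0.37985 kg m^2.

0.380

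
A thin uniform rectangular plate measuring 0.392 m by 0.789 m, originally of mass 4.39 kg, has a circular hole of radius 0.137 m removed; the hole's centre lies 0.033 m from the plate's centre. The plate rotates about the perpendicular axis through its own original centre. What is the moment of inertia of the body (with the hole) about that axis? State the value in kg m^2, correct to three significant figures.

0.275

Unpierced body about its centre: I₀ = (1/12)M(a²+b²) = (1/12)(4.39)[(0.392)² + (0.789)²] = 0.28395 kg m^2.
The removed disk has mass m = M·πr²/(ab) = (4.39)·π(0.137)²/(0.392·0.789) = 0.83694 kg (same uniform areal density).
Its moment of inertia about the rotation axis (parallel-axis theorem): I_hole = (1/2)mr² + md² = (1/2)(0.83694)(0.137)² + (0.83694)(0.033)² = 0.0087657 kg m^2.
Treating the hole as negative mass, I = I₀ − I_hole = 0.28395 − 0.0087657 = 0.27519 kg m^2.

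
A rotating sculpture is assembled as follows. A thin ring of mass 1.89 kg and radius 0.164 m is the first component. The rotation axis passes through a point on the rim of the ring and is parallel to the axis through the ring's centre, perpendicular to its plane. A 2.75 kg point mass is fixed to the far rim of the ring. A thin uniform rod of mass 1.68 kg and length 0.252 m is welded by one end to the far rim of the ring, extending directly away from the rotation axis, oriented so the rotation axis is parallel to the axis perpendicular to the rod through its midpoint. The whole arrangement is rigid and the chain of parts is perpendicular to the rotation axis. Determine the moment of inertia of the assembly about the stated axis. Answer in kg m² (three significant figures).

Thin ring: I_cm = MR² = (1.89)(0.164)² = 0.050833 kg m²; centre at d = 0.164 m, so the parallel axis theorem gives I = 0.050833 + (1.89)(0.164)² = 0.10167 kg m².
Point mass: I_cm = 0; centre at d = 0.164 + 0.164 = 0.328 m, so the parallel axis theorem gives I = 0 + (2.75)(0.328)² = 0.29586 kg m².
Thin rod: I_cm = (1/12)ML² = (1/12)(1.68)(0.252)² = 0.0088906 kg m²; centre at d = 0.164 + 0.164 + 0.126 = 0.454 m, so the parallel axis theorem gives I = 0.0088906 + (1.68)(0.454)² = 0.35517 kg m².
Total I = 0.10167 + 0.29586 + 0.35517 = 0.75269 kg m².

0.753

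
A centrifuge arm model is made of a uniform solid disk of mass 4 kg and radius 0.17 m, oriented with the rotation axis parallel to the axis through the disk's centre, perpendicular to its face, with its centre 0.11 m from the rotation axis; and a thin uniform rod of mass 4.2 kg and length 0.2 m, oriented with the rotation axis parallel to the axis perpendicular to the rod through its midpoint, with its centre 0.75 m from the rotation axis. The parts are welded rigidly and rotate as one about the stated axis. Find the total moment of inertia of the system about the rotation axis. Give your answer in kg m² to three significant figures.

2.48

Solid disk: I_cm = (1/2)MR² = (1/2)(4)(0.17)² = 0.0578 kg m²; centre at d = 0.11 m, so the parallel axis theorem gives I = 0.0578 + (4)(0.11)² = 0.1062 kg m².
Thin rod: I_cm = (1/12)ML² = (1/12)(4.2)(0.2)² = 0.014 kg m²; centre at d = 0.75 m, so the parallel axis theorem gives I = 0.014 + (4.2)(0.75)² = 2.3765 kg m².
Total I = 0.1062 + 2.3765 = 2.4827 kg m².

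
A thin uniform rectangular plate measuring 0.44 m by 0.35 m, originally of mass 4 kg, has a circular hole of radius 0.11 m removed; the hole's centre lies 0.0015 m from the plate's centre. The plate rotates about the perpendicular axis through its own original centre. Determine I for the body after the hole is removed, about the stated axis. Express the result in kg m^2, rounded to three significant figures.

0.0994

Unpierced body about its centre: I₀ = (1/12)M(a²+b²) = (1/12)(4)[(0.44)² + (0.35)²] = 0.10537 kg m^2.
The removed disk has mass m = M·πr²/(ab) = (4)·π(0.11)²/(0.44·0.35) = 0.98736 kg (same uniform areal density).
Its moment of inertia about the rotation axis (parallel-axis theorem): I_hole = (1/2)mr² + md² = (1/2)(0.98736)(0.11)² + (0.98736)(0.0015)² = 0.0059757 kg m^2.
Treating the hole as negative mass, I = I₀ − I_hole = 0.10537 − 0.0059757 = 0.099391 kg m^2.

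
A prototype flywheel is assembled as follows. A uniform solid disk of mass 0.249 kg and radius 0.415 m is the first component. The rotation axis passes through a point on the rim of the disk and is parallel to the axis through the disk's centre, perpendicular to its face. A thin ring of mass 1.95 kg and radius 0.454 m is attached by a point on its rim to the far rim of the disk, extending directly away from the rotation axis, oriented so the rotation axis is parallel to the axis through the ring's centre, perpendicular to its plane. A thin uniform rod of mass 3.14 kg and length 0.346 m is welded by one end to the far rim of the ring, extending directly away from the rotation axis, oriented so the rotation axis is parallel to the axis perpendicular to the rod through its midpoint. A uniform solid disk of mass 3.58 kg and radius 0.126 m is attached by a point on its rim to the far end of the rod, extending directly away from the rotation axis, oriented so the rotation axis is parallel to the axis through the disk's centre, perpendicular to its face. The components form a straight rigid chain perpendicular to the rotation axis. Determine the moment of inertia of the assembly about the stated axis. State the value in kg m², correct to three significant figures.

Solid disk: I_cm = (1/2)MR² = (1/2)(0.249)(0.415)² = 0.021442 kg m²; centre at d = 0.415 m, so I = I_cm + Md² gives I = 0.021442 + (0.249)(0.415)² = 0.064326 kg m².
Thin ring: I_cm = MR² = (1.95)(0.454)² = 0.40193 kg m²; centre at d = 0.415 + 0.415 + 0.454 = 1.284 m, so I = I_cm + Md² gives I = 0.40193 + (1.95)(1.284)² = 3.6168 kg m².
Thin rod: I_cm = (1/12)ML² = (1/12)(3.14)(0.346)² = 0.031326 kg m²; centre at d = 0.415 + 0.415 + 0.454 + 0.454 + 0.173 = 1.911 m, so I = I_cm + Md² gives I = 0.031326 + (3.14)(1.911)² = 11.498 kg m².
Solid disk: I_cm = (1/2)MR² = (1/2)(3.58)(0.126)² = 0.028418 kg m²; centre at d = 0.415 + 0.415 + 0.454 + 0.454 + 0.173 + 0.173 + 0.126 = 2.21 m, so I = I_cm + Md² gives I = 0.028418 + (3.58)(2.21)² = 17.513 kg m².
Total I = 0.064326 + 3.6168 + 11.498 + 17.513 = 32.693 kg m².

32.7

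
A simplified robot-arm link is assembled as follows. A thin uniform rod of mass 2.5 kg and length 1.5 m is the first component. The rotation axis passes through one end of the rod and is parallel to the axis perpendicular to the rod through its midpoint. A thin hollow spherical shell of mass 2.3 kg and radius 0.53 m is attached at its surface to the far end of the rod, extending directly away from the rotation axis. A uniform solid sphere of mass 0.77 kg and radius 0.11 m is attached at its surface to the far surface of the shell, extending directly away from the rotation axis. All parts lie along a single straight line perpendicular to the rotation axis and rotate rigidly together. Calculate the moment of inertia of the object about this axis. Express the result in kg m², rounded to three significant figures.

17.3

Thin rod: I_cm = (1/12)ML² = (1/12)(2.5)(1.5)² = 0.46875 kg m²; centre at d = 0.75 m, so the parallel axis theorem gives I = 0.46875 + (2.5)(0.75)² = 1.875 kg m².
Spherical shell: I_cm = (2/3)MR² = (2/3)(2.3)(0.53)² = 0.43071 kg m²; centre at d = 0.75 + 0.75 + 0.53 = 2.03 m, so the parallel axis theorem gives I = 0.43071 + (2.3)(2.03)² = 9.9088 kg m².
Solid sphere: I_cm = (2/5)MR² = (2/5)(0.77)(0.11)² = 0.0037268 kg m²; centre at d = 0.75 + 0.75 + 0.53 + 0.53 + 0.11 = 2.67 m, so the parallel axis theorem gives I = 0.0037268 + (0.77)(2.67)² = 5.493 kg m².
Total I = 1.875 + 9.9088 + 5.493 = 17.277 kg m².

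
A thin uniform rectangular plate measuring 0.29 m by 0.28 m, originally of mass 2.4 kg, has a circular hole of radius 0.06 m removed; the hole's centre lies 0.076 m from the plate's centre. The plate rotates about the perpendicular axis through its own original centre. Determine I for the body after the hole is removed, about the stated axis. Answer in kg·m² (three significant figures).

Unpierced body about its centre: I₀ = (1/12)M(a²+b²) = (1/12)(2.4)[(0.29)² + (0.28)²] = 0.0325 kg·m².
The removed disk has mass m = M·πr²/(ab) = (2.4)·π(0.06)²/(0.29·0.28) = 0.33428 kg (same uniform areal density).
Its moment of inertia about the rotation axis (parallel-axis theorem): I_hole = (1/2)mr² + md² = (1/2)(0.33428)(0.06)² + (0.33428)(0.076)² = 0.0025325 kg·m².
Treating the hole as negative mass, I = I₀ − I_hole = 0.0325 − 0.0025325 = 0.029968 kg·m².

0.0300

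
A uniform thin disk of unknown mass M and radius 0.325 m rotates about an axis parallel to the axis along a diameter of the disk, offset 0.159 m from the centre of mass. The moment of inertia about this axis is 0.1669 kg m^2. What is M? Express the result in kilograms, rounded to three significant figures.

3.23

I = I_cm + Md² = (1/4)MR² + Md² = M·[0.25·(0.325)² + (0.159)²] = M·0.051687.
So M = 0.1669 / 0.051687 = 3.229 kg.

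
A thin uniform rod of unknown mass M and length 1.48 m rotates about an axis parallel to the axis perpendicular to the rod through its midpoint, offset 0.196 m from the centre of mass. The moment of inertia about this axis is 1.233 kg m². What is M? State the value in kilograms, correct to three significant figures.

5.58

I = I_cm + Md² = (1/12)ML² + Md² = M·[0.0833333·(1.48)² + (0.196)²] = M·0.22095.
So M = 1.233 / 0.22095 = 5.5805 kg.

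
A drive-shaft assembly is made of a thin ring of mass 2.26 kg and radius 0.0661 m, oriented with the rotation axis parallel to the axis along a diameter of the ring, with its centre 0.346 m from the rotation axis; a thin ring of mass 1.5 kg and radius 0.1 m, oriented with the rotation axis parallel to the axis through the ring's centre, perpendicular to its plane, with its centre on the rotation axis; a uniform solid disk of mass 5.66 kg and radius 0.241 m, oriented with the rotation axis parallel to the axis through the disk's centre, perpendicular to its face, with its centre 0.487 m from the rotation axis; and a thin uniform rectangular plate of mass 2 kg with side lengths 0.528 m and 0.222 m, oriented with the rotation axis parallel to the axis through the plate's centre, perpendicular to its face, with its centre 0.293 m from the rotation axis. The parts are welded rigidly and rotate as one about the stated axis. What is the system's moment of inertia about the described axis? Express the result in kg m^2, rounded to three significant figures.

Thin ring: I_cm = (1/2)MR² = (1/2)(2.26)(0.0661)² = 0.0049372 kg m^2; centre at d = 0.346 m, so I = I_cm + Md² gives I = 0.0049372 + (2.26)(0.346)² = 0.2755 kg m^2.
Thin ring: I_cm = MR² = (1.5)(0.1)² = 0.015 kg m^2; axis through the centre, so I = 0.015 kg m^2.
Solid disk: I_cm = (1/2)MR² = (1/2)(5.66)(0.241)² = 0.16437 kg m^2; centre at d = 0.487 m, so I = I_cm + Md² gives I = 0.16437 + (5.66)(0.487)² = 1.5067 kg m^2.
Rectangular plate: I_cm = (1/12)M(a²+b²) = (1/12)(2)[(0.528)² + (0.222)²] = 0.054678 kg m^2; centre at d = 0.293 m, so I = I_cm + Md² gives I = 0.054678 + (2)(0.293)² = 0.22638 kg m^2.
Total I = 0.2755 + 0.015 + 1.5067 + 0.22638 = 2.0236 kg m^2.

2.02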